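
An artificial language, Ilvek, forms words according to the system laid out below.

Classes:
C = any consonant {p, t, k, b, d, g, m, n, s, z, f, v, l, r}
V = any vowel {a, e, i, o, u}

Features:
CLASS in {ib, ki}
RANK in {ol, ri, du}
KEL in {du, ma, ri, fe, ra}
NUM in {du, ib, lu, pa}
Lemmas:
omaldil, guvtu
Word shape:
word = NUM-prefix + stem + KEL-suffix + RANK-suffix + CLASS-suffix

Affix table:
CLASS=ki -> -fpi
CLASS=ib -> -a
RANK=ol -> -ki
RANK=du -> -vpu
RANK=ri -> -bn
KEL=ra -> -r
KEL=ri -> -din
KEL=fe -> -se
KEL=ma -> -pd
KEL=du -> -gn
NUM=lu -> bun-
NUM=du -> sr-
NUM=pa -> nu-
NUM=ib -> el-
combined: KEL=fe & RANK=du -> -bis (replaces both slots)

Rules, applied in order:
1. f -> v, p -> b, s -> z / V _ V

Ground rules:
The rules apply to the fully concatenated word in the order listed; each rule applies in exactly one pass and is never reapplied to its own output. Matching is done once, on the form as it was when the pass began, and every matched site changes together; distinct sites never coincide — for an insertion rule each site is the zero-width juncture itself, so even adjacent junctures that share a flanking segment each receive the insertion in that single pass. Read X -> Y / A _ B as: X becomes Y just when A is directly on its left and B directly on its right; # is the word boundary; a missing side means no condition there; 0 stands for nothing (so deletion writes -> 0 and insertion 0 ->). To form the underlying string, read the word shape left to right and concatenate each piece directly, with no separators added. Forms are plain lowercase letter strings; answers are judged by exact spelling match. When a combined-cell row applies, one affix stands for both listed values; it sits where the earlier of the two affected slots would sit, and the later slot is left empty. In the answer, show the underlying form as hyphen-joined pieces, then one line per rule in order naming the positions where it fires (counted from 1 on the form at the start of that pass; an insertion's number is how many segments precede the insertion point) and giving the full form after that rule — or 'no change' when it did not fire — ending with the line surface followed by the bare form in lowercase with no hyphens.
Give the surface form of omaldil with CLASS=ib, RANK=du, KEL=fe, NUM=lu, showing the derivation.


underlying: bun-omaldil-bis-a
1. f -> v, p -> b, s -> z / V _ V: fires at position(s) 13: bunomaldilbiza
surface: bunomaldilbiza


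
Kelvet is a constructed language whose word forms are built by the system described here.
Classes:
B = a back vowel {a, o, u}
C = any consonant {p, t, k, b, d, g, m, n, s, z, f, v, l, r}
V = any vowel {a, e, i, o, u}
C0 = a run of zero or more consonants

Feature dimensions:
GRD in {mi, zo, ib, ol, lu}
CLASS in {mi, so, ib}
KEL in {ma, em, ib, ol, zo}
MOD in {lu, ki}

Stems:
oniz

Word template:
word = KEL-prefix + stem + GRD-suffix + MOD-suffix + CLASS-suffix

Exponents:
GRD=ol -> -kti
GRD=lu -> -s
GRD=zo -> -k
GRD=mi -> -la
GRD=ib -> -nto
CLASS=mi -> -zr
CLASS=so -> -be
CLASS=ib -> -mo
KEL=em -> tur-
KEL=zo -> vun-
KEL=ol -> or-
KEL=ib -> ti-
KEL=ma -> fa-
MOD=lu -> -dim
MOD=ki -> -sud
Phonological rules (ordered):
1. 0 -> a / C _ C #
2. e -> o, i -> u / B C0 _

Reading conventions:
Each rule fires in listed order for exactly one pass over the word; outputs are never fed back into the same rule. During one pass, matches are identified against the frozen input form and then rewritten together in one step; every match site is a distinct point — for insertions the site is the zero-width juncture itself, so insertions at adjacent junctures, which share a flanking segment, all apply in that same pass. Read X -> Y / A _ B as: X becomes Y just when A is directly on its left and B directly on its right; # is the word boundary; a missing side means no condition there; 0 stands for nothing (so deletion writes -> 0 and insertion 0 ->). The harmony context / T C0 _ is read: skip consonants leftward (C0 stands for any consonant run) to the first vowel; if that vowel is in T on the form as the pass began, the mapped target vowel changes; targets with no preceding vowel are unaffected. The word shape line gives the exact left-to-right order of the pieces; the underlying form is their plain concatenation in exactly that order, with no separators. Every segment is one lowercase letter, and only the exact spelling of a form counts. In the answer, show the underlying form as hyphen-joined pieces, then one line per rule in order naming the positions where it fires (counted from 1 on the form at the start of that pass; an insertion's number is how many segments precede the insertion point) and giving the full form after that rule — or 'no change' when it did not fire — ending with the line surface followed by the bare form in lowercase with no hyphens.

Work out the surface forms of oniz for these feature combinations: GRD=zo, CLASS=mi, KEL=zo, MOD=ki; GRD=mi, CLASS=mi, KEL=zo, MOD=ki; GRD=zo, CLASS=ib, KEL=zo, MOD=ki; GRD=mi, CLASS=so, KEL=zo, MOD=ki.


cell GRD=zo, CLASS=mi, KEL=zo, MOD=ki:
underlying: vun-oniz-k-sud-zr
1. 0 -> a / C _ C #: inserts after position(s) 12: vunonizksudzar
2. e -> o, i -> u / B C0 _: fires at position(s) 6: vunonuzksudzar
surface: vunonuzksudzar

cell GRD=mi, CLASS=mi, KEL=zo, MOD=ki:
underlying: vun-oniz-la-sud-zr
1. 0 -> a / C _ C #: inserts after position(s) 13: vunonizlasudzar
2. e -> o, i -> u / B C0 _: fires at position(s) 6: vunonuzlasudzar
surface: vunonuzlasudzar

cell GRD=zo, CLASS=ib, KEL=zo, MOD=ki:
underlying: vun-oniz-k-sud-mo
1. 0 -> a / C _ C #: no change
2. e -> o, i -> u / B C0 _: fires at position(s) 6: vunonuzksudmo
surface: vunonuzksudmo

cell GRD=mi, CLASS=so, KEL=zo, MOD=ki:
underlying: vun-oniz-la-sud-be
1. 0 -> a / C _ C #: no change
2. e -> o, i -> u / B C0 _: fires at position(s) 6, 14: vunonuzlasudbo
surface: vunonuzlasudbo


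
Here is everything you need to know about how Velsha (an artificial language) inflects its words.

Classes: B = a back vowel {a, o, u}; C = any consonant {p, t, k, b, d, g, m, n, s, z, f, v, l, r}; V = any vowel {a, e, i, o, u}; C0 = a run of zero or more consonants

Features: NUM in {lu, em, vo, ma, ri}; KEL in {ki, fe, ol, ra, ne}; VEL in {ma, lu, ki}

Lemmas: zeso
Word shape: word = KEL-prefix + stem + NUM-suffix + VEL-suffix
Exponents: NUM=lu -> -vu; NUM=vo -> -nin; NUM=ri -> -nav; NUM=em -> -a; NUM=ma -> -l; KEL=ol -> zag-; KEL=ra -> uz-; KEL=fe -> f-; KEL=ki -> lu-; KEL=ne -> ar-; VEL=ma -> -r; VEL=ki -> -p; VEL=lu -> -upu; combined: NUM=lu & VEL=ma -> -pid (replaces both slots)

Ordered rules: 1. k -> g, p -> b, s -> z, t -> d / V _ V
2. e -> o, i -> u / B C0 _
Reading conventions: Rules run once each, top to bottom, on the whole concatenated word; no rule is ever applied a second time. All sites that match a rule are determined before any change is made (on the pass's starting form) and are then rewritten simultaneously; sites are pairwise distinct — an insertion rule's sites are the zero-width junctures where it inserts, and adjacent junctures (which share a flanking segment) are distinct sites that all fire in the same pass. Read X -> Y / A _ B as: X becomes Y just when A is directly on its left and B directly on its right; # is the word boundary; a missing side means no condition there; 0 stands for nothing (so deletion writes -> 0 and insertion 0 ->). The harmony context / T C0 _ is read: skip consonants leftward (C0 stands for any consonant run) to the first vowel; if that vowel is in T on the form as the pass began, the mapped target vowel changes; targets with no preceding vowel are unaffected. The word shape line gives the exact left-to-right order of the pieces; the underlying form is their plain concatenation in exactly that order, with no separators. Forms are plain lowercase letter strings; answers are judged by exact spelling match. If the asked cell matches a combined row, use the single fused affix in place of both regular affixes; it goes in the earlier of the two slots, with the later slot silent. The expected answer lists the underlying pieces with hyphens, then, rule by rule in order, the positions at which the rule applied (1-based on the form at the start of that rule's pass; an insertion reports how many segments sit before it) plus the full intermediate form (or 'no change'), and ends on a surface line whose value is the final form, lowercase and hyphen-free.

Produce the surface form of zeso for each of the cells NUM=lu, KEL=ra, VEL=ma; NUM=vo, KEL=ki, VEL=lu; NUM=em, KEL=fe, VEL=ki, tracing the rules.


cell NUM=lu, KEL=ra, VEL=ma:
underlying: uz-zeso-pid
1. k -> g, p -> b, s -> z, t -> d / V _ V: fires at position(s) 5, 7: uzzezobid
2. e -> o, i -> u / B C0 _: fires at position(s) 4, 8: uzzozobud
surface: uzzozobud

cell NUM=vo, KEL=ki, VEL=lu:
underlying: lu-zeso-nin-upu
1. k -> g, p -> b, s -> z, t -> d / V _ V: fires at position(s) 5, 11: luzezoninubu
2. e -> o, i -> u / B C0 _: fires at position(s) 4, 8: luzozonunubu
surface: luzozonunubu

cell NUM=em, KEL=fe, VEL=ki:
underlying: f-zeso-a-p
1. k -> g, p -> b, s -> z, t -> d / V _ V: fires at position(s) 4: fzezoap
2. e -> o, i -> u / B C0 _: no change
surface: fzezoap


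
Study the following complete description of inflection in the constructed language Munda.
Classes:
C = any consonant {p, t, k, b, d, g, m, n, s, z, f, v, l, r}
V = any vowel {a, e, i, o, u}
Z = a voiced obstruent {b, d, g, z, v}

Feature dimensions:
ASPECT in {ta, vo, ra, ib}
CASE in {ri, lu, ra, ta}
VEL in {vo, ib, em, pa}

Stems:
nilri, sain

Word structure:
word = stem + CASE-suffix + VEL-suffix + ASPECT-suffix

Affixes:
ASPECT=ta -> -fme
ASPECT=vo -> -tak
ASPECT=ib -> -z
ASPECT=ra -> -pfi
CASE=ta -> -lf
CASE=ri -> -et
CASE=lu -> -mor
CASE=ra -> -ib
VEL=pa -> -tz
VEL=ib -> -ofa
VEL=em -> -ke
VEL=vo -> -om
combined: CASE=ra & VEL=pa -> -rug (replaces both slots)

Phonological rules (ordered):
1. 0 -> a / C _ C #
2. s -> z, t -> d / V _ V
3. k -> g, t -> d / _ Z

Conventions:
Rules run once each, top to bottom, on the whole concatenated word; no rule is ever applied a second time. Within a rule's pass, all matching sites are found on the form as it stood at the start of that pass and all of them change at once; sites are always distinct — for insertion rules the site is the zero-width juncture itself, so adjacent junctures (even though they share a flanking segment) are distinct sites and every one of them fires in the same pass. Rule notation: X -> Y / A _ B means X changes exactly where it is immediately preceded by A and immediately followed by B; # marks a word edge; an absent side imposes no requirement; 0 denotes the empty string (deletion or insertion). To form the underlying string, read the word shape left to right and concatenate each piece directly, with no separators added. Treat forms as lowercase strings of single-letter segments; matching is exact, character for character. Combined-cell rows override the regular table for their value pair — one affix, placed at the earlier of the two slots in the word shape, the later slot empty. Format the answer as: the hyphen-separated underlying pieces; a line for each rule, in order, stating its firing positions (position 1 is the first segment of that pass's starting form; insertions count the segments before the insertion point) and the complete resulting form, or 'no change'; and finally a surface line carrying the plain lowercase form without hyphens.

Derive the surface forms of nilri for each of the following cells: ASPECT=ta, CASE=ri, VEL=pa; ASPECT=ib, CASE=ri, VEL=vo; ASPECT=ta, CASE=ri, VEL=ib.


cell ASPECT=ta, CASE=ri, VEL=pa:
underlying: nilri-et-tz-fme
1. 0 -> a / C _ C #: no change
2. s -> z, t -> d / V _ V: no change
3. k -> g, t -> d / _ Z: fires at position(s) 8: nilrietdzfme
surface: nilrietdzfme

cell ASPECT=ib, CASE=ri, VEL=vo:
underlying: nilri-et-om-z
1. 0 -> a / C _ C #: inserts after position(s) 9: nilrietomaz
2. s -> z, t -> d / V _ V: fires at position(s) 7: nilriedomaz
3. k -> g, t -> d / _ Z: no change
surface: nilriedomaz

cell ASPECT=ta, CASE=ri, VEL=ib:
underlying: nilri-et-ofa-fme
1. 0 -> a / C _ C #: no change
2. s -> z, t -> d / V _ V: fires at position(s) 7: nilriedofafme
3. k -> g, t -> d / _ Z: no change
surface: nilriedofafme


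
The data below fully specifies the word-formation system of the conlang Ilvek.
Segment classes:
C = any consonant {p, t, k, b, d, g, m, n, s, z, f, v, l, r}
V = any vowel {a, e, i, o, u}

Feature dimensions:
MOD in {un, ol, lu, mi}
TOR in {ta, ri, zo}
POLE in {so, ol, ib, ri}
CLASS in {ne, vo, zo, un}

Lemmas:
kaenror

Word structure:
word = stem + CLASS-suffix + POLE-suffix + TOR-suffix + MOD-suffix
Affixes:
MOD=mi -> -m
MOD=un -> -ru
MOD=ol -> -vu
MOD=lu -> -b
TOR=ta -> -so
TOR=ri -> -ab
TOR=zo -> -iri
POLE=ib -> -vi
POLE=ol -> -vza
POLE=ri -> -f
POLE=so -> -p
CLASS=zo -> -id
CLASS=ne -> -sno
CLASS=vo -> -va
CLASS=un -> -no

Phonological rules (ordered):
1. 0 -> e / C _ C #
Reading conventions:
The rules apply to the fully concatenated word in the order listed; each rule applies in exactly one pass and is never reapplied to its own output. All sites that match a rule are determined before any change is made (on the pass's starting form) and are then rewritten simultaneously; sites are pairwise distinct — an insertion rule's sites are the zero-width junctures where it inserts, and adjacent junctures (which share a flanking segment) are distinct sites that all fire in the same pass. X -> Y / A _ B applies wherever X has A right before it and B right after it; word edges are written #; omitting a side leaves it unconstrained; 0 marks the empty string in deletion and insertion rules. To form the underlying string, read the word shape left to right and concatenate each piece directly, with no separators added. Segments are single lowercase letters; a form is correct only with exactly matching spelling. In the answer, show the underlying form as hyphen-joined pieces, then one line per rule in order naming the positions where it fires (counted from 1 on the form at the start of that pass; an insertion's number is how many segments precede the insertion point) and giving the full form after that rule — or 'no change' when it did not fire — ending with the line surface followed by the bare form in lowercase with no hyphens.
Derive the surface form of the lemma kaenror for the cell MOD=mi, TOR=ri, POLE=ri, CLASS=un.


underlying: kaenror-no-f-ab-m
1. 0 -> e / C _ C #: inserts after position(s) 12: kaenrornofabem
surface: kaenrornofabem


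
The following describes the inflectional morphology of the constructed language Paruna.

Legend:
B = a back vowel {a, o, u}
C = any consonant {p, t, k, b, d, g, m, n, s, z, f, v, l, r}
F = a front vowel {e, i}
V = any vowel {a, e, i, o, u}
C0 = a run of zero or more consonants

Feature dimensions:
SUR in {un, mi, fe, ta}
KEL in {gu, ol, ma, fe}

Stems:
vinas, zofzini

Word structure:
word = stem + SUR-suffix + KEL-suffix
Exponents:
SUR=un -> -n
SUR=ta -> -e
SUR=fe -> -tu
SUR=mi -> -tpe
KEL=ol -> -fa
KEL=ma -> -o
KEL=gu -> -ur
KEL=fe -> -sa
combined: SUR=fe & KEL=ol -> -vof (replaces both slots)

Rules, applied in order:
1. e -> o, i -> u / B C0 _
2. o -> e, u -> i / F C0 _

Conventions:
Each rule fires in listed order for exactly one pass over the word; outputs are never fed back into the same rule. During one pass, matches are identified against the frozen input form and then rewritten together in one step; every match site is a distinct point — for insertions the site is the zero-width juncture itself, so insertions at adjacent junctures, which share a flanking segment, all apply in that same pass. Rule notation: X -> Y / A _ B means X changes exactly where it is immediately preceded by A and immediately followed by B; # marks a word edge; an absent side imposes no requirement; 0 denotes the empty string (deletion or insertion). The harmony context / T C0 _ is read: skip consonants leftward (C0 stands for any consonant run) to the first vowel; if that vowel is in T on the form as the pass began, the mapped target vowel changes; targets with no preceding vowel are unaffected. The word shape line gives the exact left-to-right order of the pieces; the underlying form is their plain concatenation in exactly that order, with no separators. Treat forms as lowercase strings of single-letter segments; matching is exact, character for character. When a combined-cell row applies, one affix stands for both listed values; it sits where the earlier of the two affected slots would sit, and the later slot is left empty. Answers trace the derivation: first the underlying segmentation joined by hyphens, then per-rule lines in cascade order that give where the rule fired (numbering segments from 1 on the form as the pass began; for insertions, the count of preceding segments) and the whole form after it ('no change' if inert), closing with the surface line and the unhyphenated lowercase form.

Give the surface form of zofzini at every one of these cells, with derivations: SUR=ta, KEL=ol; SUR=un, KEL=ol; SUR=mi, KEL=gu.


cell SUR=ta, KEL=ol:
underlying: zofzini-e-fa
1. e -> o, i -> u / B C0 _: fires at position(s) 5: zofzuniefa
2. o -> e, u -> i / F C0 _: no change
surface: zofzuniefa

cell SUR=un, KEL=ol:
underlying: zofzini-n-fa
1. e -> o, i -> u / B C0 _: fires at position(s) 5: zofzuninfa
2. o -> e, u -> i / F C0 _: no change
surface: zofzuninfa

cell SUR=mi, KEL=gu:
underlying: zofzini-tpe-ur
1. e -> o, i -> u / B C0 _: fires at position(s) 5: zofzunitpeur
2. o -> e, u -> i / F C0 _: fires at position(s) 11: zofzunitpeir
surface: zofzunitpeir


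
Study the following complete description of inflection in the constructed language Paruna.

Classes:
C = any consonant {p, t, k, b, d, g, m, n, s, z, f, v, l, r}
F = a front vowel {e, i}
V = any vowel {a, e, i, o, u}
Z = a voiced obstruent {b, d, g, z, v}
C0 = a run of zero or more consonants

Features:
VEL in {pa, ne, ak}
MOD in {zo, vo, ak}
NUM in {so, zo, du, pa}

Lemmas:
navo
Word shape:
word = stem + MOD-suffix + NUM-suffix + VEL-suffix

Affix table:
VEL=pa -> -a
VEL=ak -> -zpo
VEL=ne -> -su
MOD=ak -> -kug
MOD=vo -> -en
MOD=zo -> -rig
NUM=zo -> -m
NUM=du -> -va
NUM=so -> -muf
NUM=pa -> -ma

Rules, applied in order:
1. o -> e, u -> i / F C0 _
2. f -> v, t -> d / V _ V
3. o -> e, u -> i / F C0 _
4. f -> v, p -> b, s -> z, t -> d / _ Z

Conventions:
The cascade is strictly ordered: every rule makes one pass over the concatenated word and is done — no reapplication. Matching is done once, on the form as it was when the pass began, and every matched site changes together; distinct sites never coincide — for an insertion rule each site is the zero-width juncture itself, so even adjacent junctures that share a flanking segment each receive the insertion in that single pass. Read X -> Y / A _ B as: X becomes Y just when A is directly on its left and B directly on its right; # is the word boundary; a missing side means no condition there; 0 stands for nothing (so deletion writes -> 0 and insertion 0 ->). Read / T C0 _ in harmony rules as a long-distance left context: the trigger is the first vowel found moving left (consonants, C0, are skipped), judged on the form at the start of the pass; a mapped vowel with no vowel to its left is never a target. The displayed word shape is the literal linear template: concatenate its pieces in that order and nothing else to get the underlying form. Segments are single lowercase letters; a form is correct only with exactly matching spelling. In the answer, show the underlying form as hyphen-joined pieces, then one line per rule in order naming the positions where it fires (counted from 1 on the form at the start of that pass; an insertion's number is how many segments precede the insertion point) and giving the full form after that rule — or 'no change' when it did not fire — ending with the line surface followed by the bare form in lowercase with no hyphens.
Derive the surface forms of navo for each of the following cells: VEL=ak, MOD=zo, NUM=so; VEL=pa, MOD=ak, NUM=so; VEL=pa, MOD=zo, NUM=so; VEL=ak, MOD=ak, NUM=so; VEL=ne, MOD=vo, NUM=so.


cell VEL=ak, MOD=zo, NUM=so:
underlying: navo-rig-muf-zpo
1. o -> e, u -> i / F C0 _: fires at position(s) 9: navorigmifzpo
2. f -> v, t -> d / V _ V: no change
3. o -> e, u -> i / F C0 _: fires at position(s) 13: navorigmifzpe
4. f -> v, p -> b, s -> z, t -> d / _ Z: fires at position(s) 10: navorigmivzpe
surface: navorigmivzpe

cell VEL=pa, MOD=ak, NUM=so:
underlying: navo-kug-muf-a
1. o -> e, u -> i / F C0 _: no change
2. f -> v, t -> d / V _ V: fires at position(s) 10: navokugmuva
3. o -> e, u -> i / F C0 _: no change
4. f -> v, p -> b, s -> z, t -> d / _ Z: no change
surface: navokugmuva

cell VEL=pa, MOD=zo, NUM=so:
underlying: navo-rig-muf-a
1. o -> e, u -> i / F C0 _: fires at position(s) 9: navorigmifa
2. f -> v, t -> d / V _ V: fires at position(s) 10: navorigmiva
3. o -> e, u -> i / F C0 _: no change
4. f -> v, p -> b, s -> z, t -> d / _ Z: no change
surface: navorigmiva

cell VEL=ak, MOD=ak, NUM=so:
underlying: navo-kug-muf-zpo
1. o -> e, u -> i / F C0 _: no change
2. f -> v, t -> d / V _ V: no change
3. o -> e, u -> i / F C0 _: no change
4. f -> v, p -> b, s -> z, t -> d / _ Z: fires at position(s) 10: navokugmuvzpo
surface: navokugmuvzpo

cell VEL=ne, MOD=vo, NUM=so:
underlying: navo-en-muf-su
1. o -> e, u -> i / F C0 _: fires at position(s) 8: navoenmifsu
2. f -> v, t -> d / V _ V: no change
3. o -> e, u -> i / F C0 _: fires at position(s) 11: navoenmifsi
4. f -> v, p -> b, s -> z, t -> d / _ Z: no change
surface: navoenmifsi


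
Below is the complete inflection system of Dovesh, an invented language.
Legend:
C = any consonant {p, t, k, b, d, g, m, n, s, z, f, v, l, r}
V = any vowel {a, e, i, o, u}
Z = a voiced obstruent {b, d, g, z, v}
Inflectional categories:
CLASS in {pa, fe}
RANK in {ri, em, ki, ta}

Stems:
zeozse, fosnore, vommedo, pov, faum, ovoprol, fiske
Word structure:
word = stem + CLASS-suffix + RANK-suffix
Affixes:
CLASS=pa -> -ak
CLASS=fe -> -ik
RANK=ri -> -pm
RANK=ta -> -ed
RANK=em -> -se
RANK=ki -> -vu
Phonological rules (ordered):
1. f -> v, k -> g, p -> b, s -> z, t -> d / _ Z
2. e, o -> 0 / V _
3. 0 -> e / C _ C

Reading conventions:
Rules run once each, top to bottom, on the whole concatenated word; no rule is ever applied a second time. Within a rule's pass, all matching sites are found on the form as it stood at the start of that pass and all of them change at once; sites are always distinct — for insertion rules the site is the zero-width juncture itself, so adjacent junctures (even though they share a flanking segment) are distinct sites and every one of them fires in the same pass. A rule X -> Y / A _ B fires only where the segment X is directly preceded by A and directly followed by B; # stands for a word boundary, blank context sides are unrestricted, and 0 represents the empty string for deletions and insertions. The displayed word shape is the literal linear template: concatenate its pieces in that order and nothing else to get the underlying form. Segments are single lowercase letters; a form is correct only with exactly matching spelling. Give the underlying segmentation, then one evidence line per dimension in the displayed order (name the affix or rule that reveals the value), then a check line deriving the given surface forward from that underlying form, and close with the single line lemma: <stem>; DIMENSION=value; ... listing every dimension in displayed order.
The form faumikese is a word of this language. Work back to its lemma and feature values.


underlying: faum-ik-se
CLASS=fe - signalled by the affix -ik
RANK=em - signalled by the affix -se
check: faumikse -> faumikse -> faumikse -> faumikese
lemma: faum; CLASS=fe; RANK=em


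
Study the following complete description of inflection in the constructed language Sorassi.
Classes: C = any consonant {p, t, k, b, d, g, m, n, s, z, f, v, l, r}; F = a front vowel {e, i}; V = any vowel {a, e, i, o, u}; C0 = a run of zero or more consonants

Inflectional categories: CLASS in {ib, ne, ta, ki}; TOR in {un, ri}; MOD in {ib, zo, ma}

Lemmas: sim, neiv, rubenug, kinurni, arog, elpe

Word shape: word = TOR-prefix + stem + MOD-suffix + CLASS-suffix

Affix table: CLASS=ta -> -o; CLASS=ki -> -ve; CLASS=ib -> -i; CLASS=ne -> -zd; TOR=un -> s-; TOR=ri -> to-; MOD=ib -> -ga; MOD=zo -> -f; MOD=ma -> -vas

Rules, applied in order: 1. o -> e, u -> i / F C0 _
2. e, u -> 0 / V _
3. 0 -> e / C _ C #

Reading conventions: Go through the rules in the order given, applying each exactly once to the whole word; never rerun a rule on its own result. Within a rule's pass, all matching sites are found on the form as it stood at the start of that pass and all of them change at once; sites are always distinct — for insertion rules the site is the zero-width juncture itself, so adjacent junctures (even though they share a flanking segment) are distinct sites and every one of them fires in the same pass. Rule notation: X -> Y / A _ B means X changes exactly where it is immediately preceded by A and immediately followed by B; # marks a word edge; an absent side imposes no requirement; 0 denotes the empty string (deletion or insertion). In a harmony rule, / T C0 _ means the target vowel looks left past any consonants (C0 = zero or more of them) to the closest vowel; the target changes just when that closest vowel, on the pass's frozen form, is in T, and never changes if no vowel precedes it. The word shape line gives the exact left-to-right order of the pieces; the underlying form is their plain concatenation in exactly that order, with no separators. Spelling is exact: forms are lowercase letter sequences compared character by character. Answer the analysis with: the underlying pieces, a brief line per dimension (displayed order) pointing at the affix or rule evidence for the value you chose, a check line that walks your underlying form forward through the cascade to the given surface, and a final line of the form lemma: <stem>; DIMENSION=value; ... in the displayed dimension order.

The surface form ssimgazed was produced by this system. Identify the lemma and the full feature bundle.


underlying: s-sim-ga-zd
CLASS=ne - signalled by the affix -zd
TOR=un - signalled by the affix s-
MOD=ib - signalled by the affix -ga
check: ssimgazd -> ssimgazd -> ssimgazd -> ssimgazed
lemma: sim; CLASS=ne; TOR=un; MOD=ib


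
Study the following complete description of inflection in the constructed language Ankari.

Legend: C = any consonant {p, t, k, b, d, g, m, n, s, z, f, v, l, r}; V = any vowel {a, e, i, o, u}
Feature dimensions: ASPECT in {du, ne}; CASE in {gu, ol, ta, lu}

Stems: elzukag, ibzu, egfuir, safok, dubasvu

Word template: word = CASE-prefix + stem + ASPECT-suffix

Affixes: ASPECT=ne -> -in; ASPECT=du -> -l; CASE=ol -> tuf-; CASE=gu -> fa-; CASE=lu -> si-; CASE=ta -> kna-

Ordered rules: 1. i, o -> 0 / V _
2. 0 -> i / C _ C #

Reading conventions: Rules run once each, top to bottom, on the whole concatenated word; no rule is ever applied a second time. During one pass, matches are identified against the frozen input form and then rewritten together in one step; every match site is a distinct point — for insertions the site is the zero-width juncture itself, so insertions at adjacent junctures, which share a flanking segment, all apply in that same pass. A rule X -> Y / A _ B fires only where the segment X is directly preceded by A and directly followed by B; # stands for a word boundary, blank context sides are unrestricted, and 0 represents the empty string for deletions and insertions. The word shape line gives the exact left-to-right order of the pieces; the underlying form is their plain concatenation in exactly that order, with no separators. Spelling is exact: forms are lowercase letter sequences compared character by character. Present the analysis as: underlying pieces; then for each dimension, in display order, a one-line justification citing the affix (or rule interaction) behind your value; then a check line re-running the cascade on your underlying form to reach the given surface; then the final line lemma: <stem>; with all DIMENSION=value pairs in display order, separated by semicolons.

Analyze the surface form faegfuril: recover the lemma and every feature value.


underlying: fa-egfuir-l
ASPECT=du - signalled by the affix -l
CASE=gu - signalled by the affix fa-
check: faegfuirl -> faegfurl -> faegfuril
lemma: egfuir; ASPECT=du; CASE=gu


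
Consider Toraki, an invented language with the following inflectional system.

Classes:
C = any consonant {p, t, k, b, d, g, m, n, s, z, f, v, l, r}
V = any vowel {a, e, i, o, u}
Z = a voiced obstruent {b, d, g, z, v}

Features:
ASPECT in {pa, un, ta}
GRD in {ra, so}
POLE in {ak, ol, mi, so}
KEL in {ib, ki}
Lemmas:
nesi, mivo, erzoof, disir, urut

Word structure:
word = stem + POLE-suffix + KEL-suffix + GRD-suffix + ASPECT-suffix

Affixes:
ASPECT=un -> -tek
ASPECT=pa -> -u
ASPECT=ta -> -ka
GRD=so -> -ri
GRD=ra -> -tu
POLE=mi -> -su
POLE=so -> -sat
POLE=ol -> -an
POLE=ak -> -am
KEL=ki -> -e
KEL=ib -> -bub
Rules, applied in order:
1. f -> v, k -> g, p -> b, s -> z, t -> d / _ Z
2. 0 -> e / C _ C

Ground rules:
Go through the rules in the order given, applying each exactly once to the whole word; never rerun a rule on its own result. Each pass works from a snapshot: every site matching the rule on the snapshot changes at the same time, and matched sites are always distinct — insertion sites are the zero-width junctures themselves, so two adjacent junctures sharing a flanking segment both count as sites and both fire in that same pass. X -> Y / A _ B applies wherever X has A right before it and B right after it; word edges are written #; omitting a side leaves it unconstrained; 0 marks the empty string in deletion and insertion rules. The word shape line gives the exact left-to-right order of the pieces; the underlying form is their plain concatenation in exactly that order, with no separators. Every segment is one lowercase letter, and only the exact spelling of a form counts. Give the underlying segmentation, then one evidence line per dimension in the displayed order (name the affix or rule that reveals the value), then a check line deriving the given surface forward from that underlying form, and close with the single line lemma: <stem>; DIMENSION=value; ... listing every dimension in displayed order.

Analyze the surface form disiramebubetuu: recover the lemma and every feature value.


underlying: disir-am-bub-tu-u
ASPECT=pa - signalled by the affix -u
GRD=ra - signalled by the affix -tu
POLE=ak - signalled by the affix -am
KEL=ib - signalled by the affix -bub
check: disirambubtuu -> disirambubtuu -> disiramebubetuu
lemma: disir; ASPECT=pa; GRD=ra; POLE=ak; KEL=ib


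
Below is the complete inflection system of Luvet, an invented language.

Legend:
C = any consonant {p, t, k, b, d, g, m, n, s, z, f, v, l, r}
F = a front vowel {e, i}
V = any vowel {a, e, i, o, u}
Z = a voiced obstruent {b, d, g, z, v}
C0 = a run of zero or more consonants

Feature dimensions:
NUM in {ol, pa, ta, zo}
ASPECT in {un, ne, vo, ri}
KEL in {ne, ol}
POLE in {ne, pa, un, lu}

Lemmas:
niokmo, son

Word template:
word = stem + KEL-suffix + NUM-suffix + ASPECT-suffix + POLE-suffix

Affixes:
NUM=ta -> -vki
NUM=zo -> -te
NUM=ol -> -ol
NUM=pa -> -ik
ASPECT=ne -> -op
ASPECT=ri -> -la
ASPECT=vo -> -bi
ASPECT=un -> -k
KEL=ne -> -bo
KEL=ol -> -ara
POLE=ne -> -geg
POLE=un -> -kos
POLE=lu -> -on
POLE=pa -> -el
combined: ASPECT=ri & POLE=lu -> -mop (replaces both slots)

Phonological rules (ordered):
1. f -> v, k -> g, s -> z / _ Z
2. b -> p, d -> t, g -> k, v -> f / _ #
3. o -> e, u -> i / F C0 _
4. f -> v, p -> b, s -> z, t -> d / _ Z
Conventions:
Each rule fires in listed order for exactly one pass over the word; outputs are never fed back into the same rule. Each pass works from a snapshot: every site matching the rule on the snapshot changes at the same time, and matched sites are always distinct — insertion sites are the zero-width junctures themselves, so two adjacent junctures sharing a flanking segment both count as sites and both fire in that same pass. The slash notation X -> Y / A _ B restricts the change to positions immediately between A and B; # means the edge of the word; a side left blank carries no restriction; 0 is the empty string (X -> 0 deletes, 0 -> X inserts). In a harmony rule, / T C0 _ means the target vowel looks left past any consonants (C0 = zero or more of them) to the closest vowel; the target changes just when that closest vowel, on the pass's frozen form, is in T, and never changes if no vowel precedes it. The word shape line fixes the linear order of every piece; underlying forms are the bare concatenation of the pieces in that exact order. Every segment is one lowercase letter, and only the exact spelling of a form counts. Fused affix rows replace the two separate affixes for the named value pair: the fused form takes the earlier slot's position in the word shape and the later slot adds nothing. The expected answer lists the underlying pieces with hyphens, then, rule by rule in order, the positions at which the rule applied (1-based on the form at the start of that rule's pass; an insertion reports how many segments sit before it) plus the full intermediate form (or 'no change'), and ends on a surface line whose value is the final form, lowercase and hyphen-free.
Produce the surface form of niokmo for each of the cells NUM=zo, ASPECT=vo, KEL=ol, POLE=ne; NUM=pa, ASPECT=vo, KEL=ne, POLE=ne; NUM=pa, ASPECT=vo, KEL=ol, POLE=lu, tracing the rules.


cell NUM=zo, ASPECT=vo, KEL=ol, POLE=ne:
underlying: niokmo-ara-te-bi-geg
1. f -> v, k -> g, s -> z / _ Z: no change
2. b -> p, d -> t, g -> k, v -> f / _ #: fires at position(s) 16: niokmoaratebigek
3. o -> e, u -> i / F C0 _: fires at position(s) 3: niekmoaratebigek
4. f -> v, p -> b, s -> z, t -> d / _ Z: no change
surface: niekmoaratebigek

cell NUM=pa, ASPECT=vo, KEL=ne, POLE=ne:
underlying: niokmo-bo-ik-bi-geg
1. f -> v, k -> g, s -> z / _ Z: fires at position(s) 10: niokmoboigbigeg
2. b -> p, d -> t, g -> k, v -> f / _ #: fires at position(s) 15: niokmoboigbigek
3. o -> e, u -> i / F C0 _: fires at position(s) 3: niekmoboigbigek
4. f -> v, p -> b, s -> z, t -> d / _ Z: no change
surface: niekmoboigbigek

cell NUM=pa, ASPECT=vo, KEL=ol, POLE=lu:
underlying: niokmo-ara-ik-bi-on
1. f -> v, k -> g, s -> z / _ Z: fires at position(s) 11: niokmoaraigbion
2. b -> p, d -> t, g -> k, v -> f / _ #: no change
3. o -> e, u -> i / F C0 _: fires at position(s) 3, 14: niekmoaraigbien
4. f -> v, p -> b, s -> z, t -> d / _ Z: no change
surface: niekmoaraigbien


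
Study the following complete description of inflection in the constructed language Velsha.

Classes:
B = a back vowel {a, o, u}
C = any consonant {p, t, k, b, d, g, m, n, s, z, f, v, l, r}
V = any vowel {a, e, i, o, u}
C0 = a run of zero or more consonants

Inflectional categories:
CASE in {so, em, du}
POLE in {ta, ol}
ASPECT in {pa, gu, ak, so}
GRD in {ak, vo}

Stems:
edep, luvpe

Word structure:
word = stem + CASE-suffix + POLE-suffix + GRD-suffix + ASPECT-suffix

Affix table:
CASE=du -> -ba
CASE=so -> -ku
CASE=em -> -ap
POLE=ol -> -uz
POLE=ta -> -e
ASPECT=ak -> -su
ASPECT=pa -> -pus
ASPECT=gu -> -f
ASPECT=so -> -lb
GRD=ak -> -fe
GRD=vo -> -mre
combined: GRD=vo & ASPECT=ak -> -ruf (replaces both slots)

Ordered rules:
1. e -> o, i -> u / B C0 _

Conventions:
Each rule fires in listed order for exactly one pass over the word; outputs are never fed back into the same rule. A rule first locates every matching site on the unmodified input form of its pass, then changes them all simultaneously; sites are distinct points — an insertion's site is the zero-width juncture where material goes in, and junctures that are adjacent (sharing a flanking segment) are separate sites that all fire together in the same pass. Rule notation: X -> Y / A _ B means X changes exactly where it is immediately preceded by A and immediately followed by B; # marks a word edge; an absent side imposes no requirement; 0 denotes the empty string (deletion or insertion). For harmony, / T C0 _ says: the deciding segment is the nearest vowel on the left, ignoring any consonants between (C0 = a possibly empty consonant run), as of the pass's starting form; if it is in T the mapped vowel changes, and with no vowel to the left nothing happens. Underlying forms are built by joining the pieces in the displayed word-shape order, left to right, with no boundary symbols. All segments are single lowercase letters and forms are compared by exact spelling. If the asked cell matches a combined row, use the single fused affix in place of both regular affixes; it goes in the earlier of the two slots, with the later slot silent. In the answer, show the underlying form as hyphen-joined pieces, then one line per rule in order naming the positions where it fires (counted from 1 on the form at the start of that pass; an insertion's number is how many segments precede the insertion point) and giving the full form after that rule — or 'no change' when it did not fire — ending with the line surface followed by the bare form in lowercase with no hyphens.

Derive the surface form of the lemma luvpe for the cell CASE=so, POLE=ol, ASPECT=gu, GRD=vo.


underlying: luvpe-ku-uz-mre-f
1. e -> o, i -> u / B C0 _: fires at position(s) 5, 12: luvpokuuzmrof
surface: luvpokuuzmrof


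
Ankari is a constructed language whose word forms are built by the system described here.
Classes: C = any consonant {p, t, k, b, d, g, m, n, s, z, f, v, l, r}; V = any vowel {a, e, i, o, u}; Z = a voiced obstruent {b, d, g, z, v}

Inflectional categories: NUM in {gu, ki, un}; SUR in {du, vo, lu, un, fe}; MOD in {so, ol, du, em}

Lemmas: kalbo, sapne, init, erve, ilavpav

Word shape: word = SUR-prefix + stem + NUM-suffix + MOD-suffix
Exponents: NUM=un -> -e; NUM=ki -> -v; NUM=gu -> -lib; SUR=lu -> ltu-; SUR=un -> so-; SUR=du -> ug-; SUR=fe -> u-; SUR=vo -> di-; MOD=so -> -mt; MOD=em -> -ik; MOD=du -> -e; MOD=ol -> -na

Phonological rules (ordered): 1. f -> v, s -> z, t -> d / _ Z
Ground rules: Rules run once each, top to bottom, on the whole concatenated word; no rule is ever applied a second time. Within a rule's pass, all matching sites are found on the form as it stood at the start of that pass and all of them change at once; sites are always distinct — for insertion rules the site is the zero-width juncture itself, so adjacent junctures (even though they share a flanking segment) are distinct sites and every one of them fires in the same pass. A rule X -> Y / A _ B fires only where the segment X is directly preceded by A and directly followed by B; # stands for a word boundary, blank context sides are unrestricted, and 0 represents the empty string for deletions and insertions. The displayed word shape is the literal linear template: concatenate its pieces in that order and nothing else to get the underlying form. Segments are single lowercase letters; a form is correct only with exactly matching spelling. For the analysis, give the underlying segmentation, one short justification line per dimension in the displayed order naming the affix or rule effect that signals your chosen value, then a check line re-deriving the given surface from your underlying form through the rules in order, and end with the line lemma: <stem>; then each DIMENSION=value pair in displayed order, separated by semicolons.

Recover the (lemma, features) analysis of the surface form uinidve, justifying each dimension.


underlying: u-init-v-e
NUM=ki - signalled by the affix -v
SUR=fe - signalled by the affix u-
MOD=du - signalled by the affix -e
check: uinitve -> uinidve
lemma: init; NUM=ki; SUR=fe; MOD=du


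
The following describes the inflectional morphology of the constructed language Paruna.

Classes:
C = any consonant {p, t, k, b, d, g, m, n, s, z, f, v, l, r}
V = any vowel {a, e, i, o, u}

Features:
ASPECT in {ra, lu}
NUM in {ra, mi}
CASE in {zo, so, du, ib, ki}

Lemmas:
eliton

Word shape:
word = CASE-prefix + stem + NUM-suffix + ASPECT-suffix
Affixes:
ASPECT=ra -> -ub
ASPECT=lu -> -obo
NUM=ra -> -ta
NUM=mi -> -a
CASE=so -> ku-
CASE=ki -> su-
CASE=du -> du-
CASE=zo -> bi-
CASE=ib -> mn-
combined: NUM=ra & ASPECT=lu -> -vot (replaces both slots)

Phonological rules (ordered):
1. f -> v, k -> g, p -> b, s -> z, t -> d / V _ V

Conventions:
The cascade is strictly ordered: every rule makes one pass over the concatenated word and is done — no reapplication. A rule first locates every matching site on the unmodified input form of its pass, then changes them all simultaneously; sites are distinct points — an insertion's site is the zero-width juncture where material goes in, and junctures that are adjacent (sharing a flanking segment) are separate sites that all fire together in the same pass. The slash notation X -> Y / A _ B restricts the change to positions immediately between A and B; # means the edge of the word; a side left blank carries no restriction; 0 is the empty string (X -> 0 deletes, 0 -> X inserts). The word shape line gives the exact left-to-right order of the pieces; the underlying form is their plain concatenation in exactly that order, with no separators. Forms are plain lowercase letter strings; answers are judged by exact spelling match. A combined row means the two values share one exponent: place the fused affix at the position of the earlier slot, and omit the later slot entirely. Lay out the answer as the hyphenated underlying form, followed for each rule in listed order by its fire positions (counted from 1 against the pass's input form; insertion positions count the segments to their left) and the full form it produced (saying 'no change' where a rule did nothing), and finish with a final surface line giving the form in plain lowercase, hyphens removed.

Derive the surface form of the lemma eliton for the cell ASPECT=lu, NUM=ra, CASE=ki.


underlying: su-eliton-vot
1. f -> v, k -> g, p -> b, s -> z, t -> d / V _ V: fires at position(s) 6: suelidonvot
surface: suelidonvot
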